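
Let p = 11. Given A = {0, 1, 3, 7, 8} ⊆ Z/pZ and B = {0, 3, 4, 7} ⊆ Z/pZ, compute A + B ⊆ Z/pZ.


Work in Z/11Z: reduce every sum a + b modulo 11.
Enumerate all 20 pairs:
a = 0: 0+0=0, 0+3=3, 0+4=4, 0+7=7
a = 1: 1+0=1, 1+3=4, 1+4=5, 1+7=8
a = 3: 3+0=3, 3+3=6, 3+4=7, 3+7=10
a = 7: 7+0=7, 7+3=10, 7+4=0, 7+7=3
a = 8: 8+0=8, 8+3=0, 8+4=1, 8+7=4
Distinct residues collected: {0, 1, 3, 4, 5, 6, 7, 8, 10}
|A + B| = 9 (out of 11 total residues).

A + B = {0, 1, 3, 4, 5, 6, 7, 8, 10}


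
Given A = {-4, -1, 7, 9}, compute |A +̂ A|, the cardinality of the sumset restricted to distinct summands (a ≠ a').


Restricted sumset: A +̂ A = {a + a' : a ∈ A, a' ∈ A, a ≠ a'}.
Equivalently, take A + A and drop any sum 2a that is achievable ONLY as a + a for a ∈ A (i.e. sums representable only with equal summands).
Enumerate pairs (a, a') with a < a' (symmetric, so each unordered pair gives one sum; this covers all a ≠ a'):
  -4 + -1 = -5
  -4 + 7 = 3
  -4 + 9 = 5
  -1 + 7 = 6
  -1 + 9 = 8
  7 + 9 = 16
Collected distinct sums: {-5, 3, 5, 6, 8, 16}
|A +̂ A| = 6
(Reference bound: |A +̂ A| ≥ 2|A| - 3 for |A| ≥ 2, with |A| = 4 giving ≥ 5.)

|A +̂ A| = 6


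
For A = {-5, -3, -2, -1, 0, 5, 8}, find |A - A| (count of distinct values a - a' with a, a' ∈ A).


A - A = {a - a' : a, a' ∈ A}; |A| = 7.
Bounds: 2|A|-1 ≤ |A - A| ≤ |A|² - |A| + 1, i.e. 13 ≤ |A - A| ≤ 43.
Note: 0 ∈ A - A always (from a - a). The set is symmetric: if d ∈ A - A then -d ∈ A - A.
Enumerate nonzero differences d = a - a' with a > a' (then include -d):
Positive differences: {1, 2, 3, 4, 5, 6, 7, 8, 9, 10, 11, 13}
Full difference set: {0} ∪ (positive diffs) ∪ (negative diffs).
|A - A| = 1 + 2·12 = 25 (matches direct enumeration: 25).

|A - A| = 25


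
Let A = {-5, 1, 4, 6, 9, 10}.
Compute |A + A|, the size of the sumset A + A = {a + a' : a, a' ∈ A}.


A + A = {a + a' : a, a' ∈ A}; |A| = 6.
General bounds: 2|A| - 1 ≤ |A + A| ≤ |A|(|A|+1)/2, i.e. 11 ≤ |A + A| ≤ 21.
Lower bound 2|A|-1 is attained iff A is an arithmetic progression.
Enumerate sums a + a' for a ≤ a' (symmetric, so this suffices):
a = -5: -5+-5=-10, -5+1=-4, -5+4=-1, -5+6=1, -5+9=4, -5+10=5
a = 1: 1+1=2, 1+4=5, 1+6=7, 1+9=10, 1+10=11
a = 4: 4+4=8, 4+6=10, 4+9=13, 4+10=14
a = 6: 6+6=12, 6+9=15, 6+10=16
a = 9: 9+9=18, 9+10=19
a = 10: 10+10=20
Distinct sums: {-10, -4, -1, 1, 2, 4, 5, 7, 8, 10, 11, 12, 13, 14, 15, 16, 18, 19, 20}
|A + A| = 19

|A + A| = 19


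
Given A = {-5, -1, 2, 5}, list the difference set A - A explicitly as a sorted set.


A - A = {a - a' : a, a' ∈ A}.
Compute a - a' for each ordered pair (a, a'):
a = -5: -5--5=0, -5--1=-4, -5-2=-7, -5-5=-10
a = -1: -1--5=4, -1--1=0, -1-2=-3, -1-5=-6
a = 2: 2--5=7, 2--1=3, 2-2=0, 2-5=-3
a = 5: 5--5=10, 5--1=6, 5-2=3, 5-5=0
Collecting distinct values (and noting 0 appears from a-a):
A - A = {-10, -7, -6, -4, -3, 0, 3, 4, 6, 7, 10}
|A - A| = 11

A - A = {-10, -7, -6, -4, -3, 0, 3, 4, 6, 7, 10}


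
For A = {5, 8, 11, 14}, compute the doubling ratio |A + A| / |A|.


|A| = 4.
Compute A + A by enumerating all 16 pairs.
A + A = {10, 13, 16, 19, 22, 25, 28}, so |A + A| = 7.
K = |A + A| / |A| = 7/4 (already in lowest terms) ≈ 1.7500.
Reference: AP of size 4 gives K = 7/4 ≈ 1.7500; a fully generic set of size 4 gives K ≈ 2.5000.

|A| = 4, |A + A| = 7, K = 7/4.


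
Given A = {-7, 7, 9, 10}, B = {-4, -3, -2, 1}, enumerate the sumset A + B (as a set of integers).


A + B = {a + b : a ∈ A, b ∈ B}.
Enumerate all |A|·|B| = 4·4 = 16 pairs (a, b) and collect distinct sums.
a = -7: -7+-4=-11, -7+-3=-10, -7+-2=-9, -7+1=-6
a = 7: 7+-4=3, 7+-3=4, 7+-2=5, 7+1=8
a = 9: 9+-4=5, 9+-3=6, 9+-2=7, 9+1=10
a = 10: 10+-4=6, 10+-3=7, 10+-2=8, 10+1=11
Collecting distinct sums: A + B = {-11, -10, -9, -6, 3, 4, 5, 6, 7, 8, 10, 11}
|A + B| = 12

A + B = {-11, -10, -9, -6, 3, 4, 5, 6, 7, 8, 10, 11}


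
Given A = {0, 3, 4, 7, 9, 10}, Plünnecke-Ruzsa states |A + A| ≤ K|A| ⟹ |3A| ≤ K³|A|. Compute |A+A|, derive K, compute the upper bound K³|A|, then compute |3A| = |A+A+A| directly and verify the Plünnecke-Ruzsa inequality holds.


|A| = 6.
Step 1: Compute A + A by enumerating all 36 pairs.
A + A = {0, 3, 4, 6, 7, 8, 9, 10, 11, 12, 13, 14, 16, 17, 18, 19, 20}, so |A + A| = 17.
Step 2: Doubling constant K = |A + A|/|A| = 17/6 = 17/6 ≈ 2.8333.
Step 3: Plünnecke-Ruzsa gives |3A| ≤ K³·|A| = (2.8333)³ · 6 ≈ 136.4722.
Step 4: Compute 3A = A + A + A directly by enumerating all triples (a,b,c) ∈ A³; |3A| = 28.
Step 5: Check 28 ≤ 136.4722? Yes ✓.

K = 17/6, Plünnecke-Ruzsa bound K³|A| ≈ 136.4722, |3A| = 28, inequality holds.


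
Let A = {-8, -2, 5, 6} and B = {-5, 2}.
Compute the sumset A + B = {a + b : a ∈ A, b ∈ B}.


A + B = {a + b : a ∈ A, b ∈ B}.
Enumerate all |A|·|B| = 4·2 = 8 pairs (a, b) and collect distinct sums.
a = -8: -8+-5=-13, -8+2=-6
a = -2: -2+-5=-7, -2+2=0
a = 5: 5+-5=0, 5+2=7
a = 6: 6+-5=1, 6+2=8
Collecting distinct sums: A + B = {-13, -7, -6, 0, 1, 7, 8}
|A + B| = 7

A + B = {-13, -7, -6, 0, 1, 7, 8}


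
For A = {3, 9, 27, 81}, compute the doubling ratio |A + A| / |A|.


|A| = 4.
Compute A + A by enumerating all 16 pairs.
A + A = {6, 12, 18, 30, 36, 54, 84, 90, 108, 162}, so |A + A| = 10.
K = |A + A| / |A| = 10/4 = 5/2 ≈ 2.5000.
Reference: AP of size 4 gives K = 7/4 ≈ 1.7500; a fully generic set of size 4 gives K ≈ 2.5000.

|A| = 4, |A + A| = 10, K = 10/4 = 5/2.


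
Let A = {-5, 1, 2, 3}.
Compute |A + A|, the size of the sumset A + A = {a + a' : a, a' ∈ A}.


A + A = {a + a' : a, a' ∈ A}; |A| = 4.
General bounds: 2|A| - 1 ≤ |A + A| ≤ |A|(|A|+1)/2, i.e. 7 ≤ |A + A| ≤ 10.
Lower bound 2|A|-1 is attained iff A is an arithmetic progression.
Enumerate sums a + a' for a ≤ a' (symmetric, so this suffices):
a = -5: -5+-5=-10, -5+1=-4, -5+2=-3, -5+3=-2
a = 1: 1+1=2, 1+2=3, 1+3=4
a = 2: 2+2=4, 2+3=5
a = 3: 3+3=6
Distinct sums: {-10, -4, -3, -2, 2, 3, 4, 5, 6}
|A + A| = 9

|A + A| = 9


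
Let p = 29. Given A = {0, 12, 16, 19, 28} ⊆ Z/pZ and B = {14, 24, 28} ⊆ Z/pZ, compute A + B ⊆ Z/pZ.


Work in Z/29Z: reduce every sum a + b modulo 29.
Enumerate all 15 pairs:
a = 0: 0+14=14, 0+24=24, 0+28=28
a = 12: 12+14=26, 12+24=7, 12+28=11
a = 16: 16+14=1, 16+24=11, 16+28=15
a = 19: 19+14=4, 19+24=14, 19+28=18
a = 28: 28+14=13, 28+24=23, 28+28=27
Distinct residues collected: {1, 4, 7, 11, 13, 14, 15, 18, 23, 24, 26, 27, 28}
|A + B| = 13 (out of 29 total residues).

A + B = {1, 4, 7, 11, 13, 14, 15, 18, 23, 24, 26, 27, 28}


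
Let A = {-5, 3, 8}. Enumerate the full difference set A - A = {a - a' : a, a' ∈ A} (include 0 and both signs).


A - A = {a - a' : a, a' ∈ A}.
Compute a - a' for each ordered pair (a, a'):
a = -5: -5--5=0, -5-3=-8, -5-8=-13
a = 3: 3--5=8, 3-3=0, 3-8=-5
a = 8: 8--5=13, 8-3=5, 8-8=0
Collecting distinct values (and noting 0 appears from a-a):
A - A = {-13, -8, -5, 0, 5, 8, 13}
|A - A| = 7

A - A = {-13, -8, -5, 0, 5, 8, 13}


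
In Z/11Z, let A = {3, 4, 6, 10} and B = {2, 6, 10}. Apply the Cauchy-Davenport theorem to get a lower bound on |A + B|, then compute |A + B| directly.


Cauchy-Davenport: |A + B| ≥ min(p, |A| + |B| - 1) for A, B nonempty in Z/pZ.
|A| = 4, |B| = 3, p = 11.
CD lower bound = min(11, 4 + 3 - 1) = min(11, 6) = 6.
Compute A + B mod 11 directly:
a = 3: 3+2=5, 3+6=9, 3+10=2
a = 4: 4+2=6, 4+6=10, 4+10=3
a = 6: 6+2=8, 6+6=1, 6+10=5
a = 10: 10+2=1, 10+6=5, 10+10=9
A + B = {1, 2, 3, 5, 6, 8, 9, 10}, so |A + B| = 8.
Verify: 8 ≥ 6? Yes ✓.

CD lower bound = 6, actual |A + B| = 8.


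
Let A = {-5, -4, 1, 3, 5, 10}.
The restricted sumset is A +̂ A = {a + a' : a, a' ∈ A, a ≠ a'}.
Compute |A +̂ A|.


Restricted sumset: A +̂ A = {a + a' : a ∈ A, a' ∈ A, a ≠ a'}.
Equivalently, take A + A and drop any sum 2a that is achievable ONLY as a + a for a ∈ A (i.e. sums representable only with equal summands).
Enumerate pairs (a, a') with a < a' (symmetric, so each unordered pair gives one sum; this covers all a ≠ a'):
  -5 + -4 = -9
  -5 + 1 = -4
  -5 + 3 = -2
  -5 + 5 = 0
  -5 + 10 = 5
  -4 + 1 = -3
  -4 + 3 = -1
  -4 + 5 = 1
  -4 + 10 = 6
  1 + 3 = 4
  1 + 5 = 6
  1 + 10 = 11
  3 + 5 = 8
  3 + 10 = 13
  5 + 10 = 15
Collected distinct sums: {-9, -4, -3, -2, -1, 0, 1, 4, 5, 6, 8, 11, 13, 15}
|A +̂ A| = 14
(Reference bound: |A +̂ A| ≥ 2|A| - 3 for |A| ≥ 2, with |A| = 6 giving ≥ 9.)

|A +̂ A| = 14


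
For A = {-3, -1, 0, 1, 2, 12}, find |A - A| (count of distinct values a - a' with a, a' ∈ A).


A - A = {a - a' : a, a' ∈ A}; |A| = 6.
Bounds: 2|A|-1 ≤ |A - A| ≤ |A|² - |A| + 1, i.e. 11 ≤ |A - A| ≤ 31.
Note: 0 ∈ A - A always (from a - a). The set is symmetric: if d ∈ A - A then -d ∈ A - A.
Enumerate nonzero differences d = a - a' with a > a' (then include -d):
Positive differences: {1, 2, 3, 4, 5, 10, 11, 12, 13, 15}
Full difference set: {0} ∪ (positive diffs) ∪ (negative diffs).
|A - A| = 1 + 2·10 = 21 (matches direct enumeration: 21).

|A - A| = 21


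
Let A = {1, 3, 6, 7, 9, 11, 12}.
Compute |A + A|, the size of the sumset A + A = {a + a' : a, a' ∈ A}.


A + A = {a + a' : a, a' ∈ A}; |A| = 7.
General bounds: 2|A| - 1 ≤ |A + A| ≤ |A|(|A|+1)/2, i.e. 13 ≤ |A + A| ≤ 28.
Lower bound 2|A|-1 is attained iff A is an arithmetic progression.
Enumerate sums a + a' for a ≤ a' (symmetric, so this suffices):
a = 1: 1+1=2, 1+3=4, 1+6=7, 1+7=8, 1+9=10, 1+11=12, 1+12=13
a = 3: 3+3=6, 3+6=9, 3+7=10, 3+9=12, 3+11=14, 3+12=15
a = 6: 6+6=12, 6+7=13, 6+9=15, 6+11=17, 6+12=18
a = 7: 7+7=14, 7+9=16, 7+11=18, 7+12=19
a = 9: 9+9=18, 9+11=20, 9+12=21
a = 11: 11+11=22, 11+12=23
a = 12: 12+12=24
Distinct sums: {2, 4, 6, 7, 8, 9, 10, 12, 13, 14, 15, 16, 17, 18, 19, 20, 21, 22, 23, 24}
|A + A| = 20

|A + A| = 20


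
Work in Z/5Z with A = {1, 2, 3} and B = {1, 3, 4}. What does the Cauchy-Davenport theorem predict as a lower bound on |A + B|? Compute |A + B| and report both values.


Cauchy-Davenport: |A + B| ≥ min(p, |A| + |B| - 1) for A, B nonempty in Z/pZ.
|A| = 3, |B| = 3, p = 5.
CD lower bound = min(5, 3 + 3 - 1) = min(5, 5) = 5.
Compute A + B mod 5 directly:
a = 1: 1+1=2, 1+3=4, 1+4=0
a = 2: 2+1=3, 2+3=0, 2+4=1
a = 3: 3+1=4, 3+3=1, 3+4=2
A + B = {0, 1, 2, 3, 4}, so |A + B| = 5.
Verify: 5 ≥ 5? Yes ✓.

CD lower bound = 5, actual |A + B| = 5.


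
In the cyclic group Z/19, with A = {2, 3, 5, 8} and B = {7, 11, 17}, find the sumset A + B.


Work in Z/19Z: reduce every sum a + b modulo 19.
Enumerate all 12 pairs:
a = 2: 2+7=9, 2+11=13, 2+17=0
a = 3: 3+7=10, 3+11=14, 3+17=1
a = 5: 5+7=12, 5+11=16, 5+17=3
a = 8: 8+7=15, 8+11=0, 8+17=6
Distinct residues collected: {0, 1, 3, 6, 9, 10, 12, 13, 14, 15, 16}
|A + B| = 11 (out of 19 total residues).

A + B = {0, 1, 3, 6, 9, 10, 12, 13, 14, 15, 16}


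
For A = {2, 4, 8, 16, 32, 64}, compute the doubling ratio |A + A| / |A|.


|A| = 6.
Compute A + A by enumerating all 36 pairs.
A + A = {4, 6, 8, 10, 12, 16, 18, 20, 24, 32, 34, 36, 40, 48, 64, 66, 68, 72, 80, 96, 128}, so |A + A| = 21.
K = |A + A| / |A| = 21/6 = 7/2 ≈ 3.5000.
Reference: AP of size 6 gives K = 11/6 ≈ 1.8333; a fully generic set of size 6 gives K ≈ 3.5000.

|A| = 6, |A + A| = 21, K = 21/6 = 7/2.


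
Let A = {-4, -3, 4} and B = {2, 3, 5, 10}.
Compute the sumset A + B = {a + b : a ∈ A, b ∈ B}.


A + B = {a + b : a ∈ A, b ∈ B}.
Enumerate all |A|·|B| = 3·4 = 12 pairs (a, b) and collect distinct sums.
a = -4: -4+2=-2, -4+3=-1, -4+5=1, -4+10=6
a = -3: -3+2=-1, -3+3=0, -3+5=2, -3+10=7
a = 4: 4+2=6, 4+3=7, 4+5=9, 4+10=14
Collecting distinct sums: A + B = {-2, -1, 0, 1, 2, 6, 7, 9, 14}
|A + B| = 9

A + B = {-2, -1, 0, 1, 2, 6, 7, 9, 14}


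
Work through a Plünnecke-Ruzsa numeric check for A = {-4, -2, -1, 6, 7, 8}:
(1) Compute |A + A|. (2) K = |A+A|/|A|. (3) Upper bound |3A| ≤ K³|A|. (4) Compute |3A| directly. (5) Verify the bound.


|A| = 6.
Step 1: Compute A + A by enumerating all 36 pairs.
A + A = {-8, -6, -5, -4, -3, -2, 2, 3, 4, 5, 6, 7, 12, 13, 14, 15, 16}, so |A + A| = 17.
Step 2: Doubling constant K = |A + A|/|A| = 17/6 = 17/6 ≈ 2.8333.
Step 3: Plünnecke-Ruzsa gives |3A| ≤ K³·|A| = (2.8333)³ · 6 ≈ 136.4722.
Step 4: Compute 3A = A + A + A directly by enumerating all triples (a,b,c) ∈ A³; |3A| = 33.
Step 5: Check 33 ≤ 136.4722? Yes ✓.

K = 17/6, Plünnecke-Ruzsa bound K³|A| ≈ 136.4722, |3A| = 33, inequality holds.


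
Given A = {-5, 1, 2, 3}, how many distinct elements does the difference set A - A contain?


A - A = {a - a' : a, a' ∈ A}; |A| = 4.
Bounds: 2|A|-1 ≤ |A - A| ≤ |A|² - |A| + 1, i.e. 7 ≤ |A - A| ≤ 13.
Note: 0 ∈ A - A always (from a - a). The set is symmetric: if d ∈ A - A then -d ∈ A - A.
Enumerate nonzero differences d = a - a' with a > a' (then include -d):
Positive differences: {1, 2, 6, 7, 8}
Full difference set: {0} ∪ (positive diffs) ∪ (negative diffs).
|A - A| = 1 + 2·5 = 11 (matches direct enumeration: 11).

|A - A| = 11


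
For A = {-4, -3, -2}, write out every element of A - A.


A - A = {a - a' : a, a' ∈ A}.
Compute a - a' for each ordered pair (a, a'):
a = -4: -4--4=0, -4--3=-1, -4--2=-2
a = -3: -3--4=1, -3--3=0, -3--2=-1
a = -2: -2--4=2, -2--3=1, -2--2=0
Collecting distinct values (and noting 0 appears from a-a):
A - A = {-2, -1, 0, 1, 2}
|A - A| = 5

A - A = {-2, -1, 0, 1, 2}


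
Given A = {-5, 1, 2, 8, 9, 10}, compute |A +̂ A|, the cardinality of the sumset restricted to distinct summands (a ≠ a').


Restricted sumset: A +̂ A = {a + a' : a ∈ A, a' ∈ A, a ≠ a'}.
Equivalently, take A + A and drop any sum 2a that is achievable ONLY as a + a for a ∈ A (i.e. sums representable only with equal summands).
Enumerate pairs (a, a') with a < a' (symmetric, so each unordered pair gives one sum; this covers all a ≠ a'):
  -5 + 1 = -4
  -5 + 2 = -3
  -5 + 8 = 3
  -5 + 9 = 4
  -5 + 10 = 5
  1 + 2 = 3
  1 + 8 = 9
  1 + 9 = 10
  1 + 10 = 11
  2 + 8 = 10
  2 + 9 = 11
  2 + 10 = 12
  8 + 9 = 17
  8 + 10 = 18
  9 + 10 = 19
Collected distinct sums: {-4, -3, 3, 4, 5, 9, 10, 11, 12, 17, 18, 19}
|A +̂ A| = 12
(Reference bound: |A +̂ A| ≥ 2|A| - 3 for |A| ≥ 2, with |A| = 6 giving ≥ 9.)

|A +̂ A| = 12


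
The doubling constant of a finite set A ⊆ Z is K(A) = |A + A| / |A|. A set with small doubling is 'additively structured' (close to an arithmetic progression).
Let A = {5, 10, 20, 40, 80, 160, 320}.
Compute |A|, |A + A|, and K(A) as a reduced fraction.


|A| = 7.
Compute A + A by enumerating all 49 pairs.
A + A = {10, 15, 20, 25, 30, 40, 45, 50, 60, 80, 85, 90, 100, 120, 160, 165, 170, 180, 200, 240, 320, 325, 330, 340, 360, 400, 480, 640}, so |A + A| = 28.
K = |A + A| / |A| = 28/7 = 4/1 ≈ 4.0000.
Reference: AP of size 7 gives K = 13/7 ≈ 1.8571; a fully generic set of size 7 gives K ≈ 4.0000.

|A| = 7, |A + A| = 28, K = 28/7 = 4/1.


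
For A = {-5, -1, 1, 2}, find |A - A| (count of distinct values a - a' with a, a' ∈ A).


A - A = {a - a' : a, a' ∈ A}; |A| = 4.
Bounds: 2|A|-1 ≤ |A - A| ≤ |A|² - |A| + 1, i.e. 7 ≤ |A - A| ≤ 13.
Note: 0 ∈ A - A always (from a - a). The set is symmetric: if d ∈ A - A then -d ∈ A - A.
Enumerate nonzero differences d = a - a' with a > a' (then include -d):
Positive differences: {1, 2, 3, 4, 6, 7}
Full difference set: {0} ∪ (positive diffs) ∪ (negative diffs).
|A - A| = 1 + 2·6 = 13 (matches direct enumeration: 13).

|A - A| = 13


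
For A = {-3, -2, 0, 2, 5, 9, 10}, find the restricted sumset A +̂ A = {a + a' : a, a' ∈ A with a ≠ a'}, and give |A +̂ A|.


Restricted sumset: A +̂ A = {a + a' : a ∈ A, a' ∈ A, a ≠ a'}.
Equivalently, take A + A and drop any sum 2a that is achievable ONLY as a + a for a ∈ A (i.e. sums representable only with equal summands).
Enumerate pairs (a, a') with a < a' (symmetric, so each unordered pair gives one sum; this covers all a ≠ a'):
  -3 + -2 = -5
  -3 + 0 = -3
  -3 + 2 = -1
  -3 + 5 = 2
  -3 + 9 = 6
  -3 + 10 = 7
  -2 + 0 = -2
  -2 + 2 = 0
  -2 + 5 = 3
  -2 + 9 = 7
  -2 + 10 = 8
  0 + 2 = 2
  0 + 5 = 5
  0 + 9 = 9
  0 + 10 = 10
  2 + 5 = 7
  2 + 9 = 11
  2 + 10 = 12
  5 + 9 = 14
  5 + 10 = 15
  9 + 10 = 19
Collected distinct sums: {-5, -3, -2, -1, 0, 2, 3, 5, 6, 7, 8, 9, 10, 11, 12, 14, 15, 19}
|A +̂ A| = 18
(Reference bound: |A +̂ A| ≥ 2|A| - 3 for |A| ≥ 2, with |A| = 7 giving ≥ 11.)

|A +̂ A| = 18


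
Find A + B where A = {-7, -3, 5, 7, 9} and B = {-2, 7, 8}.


A + B = {a + b : a ∈ A, b ∈ B}.
Enumerate all |A|·|B| = 5·3 = 15 pairs (a, b) and collect distinct sums.
a = -7: -7+-2=-9, -7+7=0, -7+8=1
a = -3: -3+-2=-5, -3+7=4, -3+8=5
a = 5: 5+-2=3, 5+7=12, 5+8=13
a = 7: 7+-2=5, 7+7=14, 7+8=15
a = 9: 9+-2=7, 9+7=16, 9+8=17
Collecting distinct sums: A + B = {-9, -5, 0, 1, 3, 4, 5, 7, 12, 13, 14, 15, 16, 17}
|A + B| = 14

A + B = {-9, -5, 0, 1, 3, 4, 5, 7, 12, 13, 14, 15, 16, 17}


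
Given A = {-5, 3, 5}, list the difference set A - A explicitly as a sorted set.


A - A = {a - a' : a, a' ∈ A}.
Compute a - a' for each ordered pair (a, a'):
a = -5: -5--5=0, -5-3=-8, -5-5=-10
a = 3: 3--5=8, 3-3=0, 3-5=-2
a = 5: 5--5=10, 5-3=2, 5-5=0
Collecting distinct values (and noting 0 appears from a-a):
A - A = {-10, -8, -2, 0, 2, 8, 10}
|A - A| = 7

A - A = {-10, -8, -2, 0, 2, 8, 10}


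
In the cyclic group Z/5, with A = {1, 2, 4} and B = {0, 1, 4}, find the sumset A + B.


Work in Z/5Z: reduce every sum a + b modulo 5.
Enumerate all 9 pairs:
a = 1: 1+0=1, 1+1=2, 1+4=0
a = 2: 2+0=2, 2+1=3, 2+4=1
a = 4: 4+0=4, 4+1=0, 4+4=3
Distinct residues collected: {0, 1, 2, 3, 4}
|A + B| = 5 (out of 5 total residues).

A + B = {0, 1, 2, 3, 4}


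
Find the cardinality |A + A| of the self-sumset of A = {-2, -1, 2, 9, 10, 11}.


A + A = {a + a' : a, a' ∈ A}; |A| = 6.
General bounds: 2|A| - 1 ≤ |A + A| ≤ |A|(|A|+1)/2, i.e. 11 ≤ |A + A| ≤ 21.
Lower bound 2|A|-1 is attained iff A is an arithmetic progression.
Enumerate sums a + a' for a ≤ a' (symmetric, so this suffices):
a = -2: -2+-2=-4, -2+-1=-3, -2+2=0, -2+9=7, -2+10=8, -2+11=9
a = -1: -1+-1=-2, -1+2=1, -1+9=8, -1+10=9, -1+11=10
a = 2: 2+2=4, 2+9=11, 2+10=12, 2+11=13
a = 9: 9+9=18, 9+10=19, 9+11=20
a = 10: 10+10=20, 10+11=21
a = 11: 11+11=22
Distinct sums: {-4, -3, -2, 0, 1, 4, 7, 8, 9, 10, 11, 12, 13, 18, 19, 20, 21, 22}
|A + A| = 18

|A + A| = 18


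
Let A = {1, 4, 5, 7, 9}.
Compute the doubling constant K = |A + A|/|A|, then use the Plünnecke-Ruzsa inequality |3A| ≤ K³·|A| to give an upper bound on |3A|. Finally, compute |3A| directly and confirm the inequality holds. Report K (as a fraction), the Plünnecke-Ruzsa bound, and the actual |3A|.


|A| = 5.
Step 1: Compute A + A by enumerating all 25 pairs.
A + A = {2, 5, 6, 8, 9, 10, 11, 12, 13, 14, 16, 18}, so |A + A| = 12.
Step 2: Doubling constant K = |A + A|/|A| = 12/5 = 12/5 ≈ 2.4000.
Step 3: Plünnecke-Ruzsa gives |3A| ≤ K³·|A| = (2.4000)³ · 5 ≈ 69.1200.
Step 4: Compute 3A = A + A + A directly by enumerating all triples (a,b,c) ∈ A³; |3A| = 20.
Step 5: Check 20 ≤ 69.1200? Yes ✓.

K = 12/5, Plünnecke-Ruzsa bound K³|A| ≈ 69.1200, |3A| = 20, inequality holds.


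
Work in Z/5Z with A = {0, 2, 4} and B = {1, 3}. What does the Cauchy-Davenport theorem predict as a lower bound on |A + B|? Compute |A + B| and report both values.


Cauchy-Davenport: |A + B| ≥ min(p, |A| + |B| - 1) for A, B nonempty in Z/pZ.
|A| = 3, |B| = 2, p = 5.
CD lower bound = min(5, 3 + 2 - 1) = min(5, 4) = 4.
Compute A + B mod 5 directly:
a = 0: 0+1=1, 0+3=3
a = 2: 2+1=3, 2+3=0
a = 4: 4+1=0, 4+3=2
A + B = {0, 1, 2, 3}, so |A + B| = 4.
Verify: 4 ≥ 4? Yes ✓.

CD lower bound = 4, actual |A + B| = 4.


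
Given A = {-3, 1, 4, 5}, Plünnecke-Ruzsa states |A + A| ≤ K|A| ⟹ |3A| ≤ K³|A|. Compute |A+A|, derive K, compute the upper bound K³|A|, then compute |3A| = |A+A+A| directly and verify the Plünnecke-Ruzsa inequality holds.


|A| = 4.
Step 1: Compute A + A by enumerating all 16 pairs.
A + A = {-6, -2, 1, 2, 5, 6, 8, 9, 10}, so |A + A| = 9.
Step 2: Doubling constant K = |A + A|/|A| = 9/4 = 9/4 ≈ 2.2500.
Step 3: Plünnecke-Ruzsa gives |3A| ≤ K³·|A| = (2.2500)³ · 4 ≈ 45.5625.
Step 4: Compute 3A = A + A + A directly by enumerating all triples (a,b,c) ∈ A³; |3A| = 16.
Step 5: Check 16 ≤ 45.5625? Yes ✓.

K = 9/4, Plünnecke-Ruzsa bound K³|A| ≈ 45.5625, |3A| = 16, inequality holds.


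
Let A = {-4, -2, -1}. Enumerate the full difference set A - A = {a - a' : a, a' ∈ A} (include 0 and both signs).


A - A = {a - a' : a, a' ∈ A}.
Compute a - a' for each ordered pair (a, a'):
a = -4: -4--4=0, -4--2=-2, -4--1=-3
a = -2: -2--4=2, -2--2=0, -2--1=-1
a = -1: -1--4=3, -1--2=1, -1--1=0
Collecting distinct values (and noting 0 appears from a-a):
A - A = {-3, -2, -1, 0, 1, 2, 3}
|A - A| = 7

A - A = {-3, -2, -1, 0, 1, 2, 3}


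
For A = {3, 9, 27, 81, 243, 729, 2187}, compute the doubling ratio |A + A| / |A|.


|A| = 7.
Compute A + A by enumerating all 49 pairs.
A + A = {6, 12, 18, 30, 36, 54, 84, 90, 108, 162, 246, 252, 270, 324, 486, 732, 738, 756, 810, 972, 1458, 2190, 2196, 2214, 2268, 2430, 2916, 4374}, so |A + A| = 28.
K = |A + A| / |A| = 28/7 = 4/1 ≈ 4.0000.
Reference: AP of size 7 gives K = 13/7 ≈ 1.8571; a fully generic set of size 7 gives K ≈ 4.0000.

|A| = 7, |A + A| = 28, K = 28/7 = 4/1.


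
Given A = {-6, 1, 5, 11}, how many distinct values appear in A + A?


A + A = {a + a' : a, a' ∈ A}; |A| = 4.
General bounds: 2|A| - 1 ≤ |A + A| ≤ |A|(|A|+1)/2, i.e. 7 ≤ |A + A| ≤ 10.
Lower bound 2|A|-1 is attained iff A is an arithmetic progression.
Enumerate sums a + a' for a ≤ a' (symmetric, so this suffices):
a = -6: -6+-6=-12, -6+1=-5, -6+5=-1, -6+11=5
a = 1: 1+1=2, 1+5=6, 1+11=12
a = 5: 5+5=10, 5+11=16
a = 11: 11+11=22
Distinct sums: {-12, -5, -1, 2, 5, 6, 10, 12, 16, 22}
|A + A| = 10

|A + A| = 10


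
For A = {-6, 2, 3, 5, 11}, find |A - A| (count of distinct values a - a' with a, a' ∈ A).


A - A = {a - a' : a, a' ∈ A}; |A| = 5.
Bounds: 2|A|-1 ≤ |A - A| ≤ |A|² - |A| + 1, i.e. 9 ≤ |A - A| ≤ 21.
Note: 0 ∈ A - A always (from a - a). The set is symmetric: if d ∈ A - A then -d ∈ A - A.
Enumerate nonzero differences d = a - a' with a > a' (then include -d):
Positive differences: {1, 2, 3, 6, 8, 9, 11, 17}
Full difference set: {0} ∪ (positive diffs) ∪ (negative diffs).
|A - A| = 1 + 2·8 = 17 (matches direct enumeration: 17).

|A - A| = 17


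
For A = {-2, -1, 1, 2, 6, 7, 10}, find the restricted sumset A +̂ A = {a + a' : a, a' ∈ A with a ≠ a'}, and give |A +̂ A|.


Restricted sumset: A +̂ A = {a + a' : a ∈ A, a' ∈ A, a ≠ a'}.
Equivalently, take A + A and drop any sum 2a that is achievable ONLY as a + a for a ∈ A (i.e. sums representable only with equal summands).
Enumerate pairs (a, a') with a < a' (symmetric, so each unordered pair gives one sum; this covers all a ≠ a'):
  -2 + -1 = -3
  -2 + 1 = -1
  -2 + 2 = 0
  -2 + 6 = 4
  -2 + 7 = 5
  -2 + 10 = 8
  -1 + 1 = 0
  -1 + 2 = 1
  -1 + 6 = 5
  -1 + 7 = 6
  -1 + 10 = 9
  1 + 2 = 3
  1 + 6 = 7
  1 + 7 = 8
  1 + 10 = 11
  2 + 6 = 8
  2 + 7 = 9
  2 + 10 = 12
  6 + 7 = 13
  6 + 10 = 16
  7 + 10 = 17
Collected distinct sums: {-3, -1, 0, 1, 3, 4, 5, 6, 7, 8, 9, 11, 12, 13, 16, 17}
|A +̂ A| = 16
(Reference bound: |A +̂ A| ≥ 2|A| - 3 for |A| ≥ 2, with |A| = 7 giving ≥ 11.)

|A +̂ A| = 16


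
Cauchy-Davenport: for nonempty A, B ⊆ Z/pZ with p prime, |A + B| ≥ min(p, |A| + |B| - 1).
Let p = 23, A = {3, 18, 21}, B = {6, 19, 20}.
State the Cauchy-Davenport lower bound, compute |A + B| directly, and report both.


Cauchy-Davenport: |A + B| ≥ min(p, |A| + |B| - 1) for A, B nonempty in Z/pZ.
|A| = 3, |B| = 3, p = 23.
CD lower bound = min(23, 3 + 3 - 1) = min(23, 5) = 5.
Compute A + B mod 23 directly:
a = 3: 3+6=9, 3+19=22, 3+20=0
a = 18: 18+6=1, 18+19=14, 18+20=15
a = 21: 21+6=4, 21+19=17, 21+20=18
A + B = {0, 1, 4, 9, 14, 15, 17, 18, 22}, so |A + B| = 9.
Verify: 9 ≥ 5? Yes ✓.

CD lower bound = 5, actual |A + B| = 9.


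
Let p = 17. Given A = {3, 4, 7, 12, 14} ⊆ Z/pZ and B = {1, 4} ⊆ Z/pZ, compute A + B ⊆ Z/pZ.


Work in Z/17Z: reduce every sum a + b modulo 17.
Enumerate all 10 pairs:
a = 3: 3+1=4, 3+4=7
a = 4: 4+1=5, 4+4=8
a = 7: 7+1=8, 7+4=11
a = 12: 12+1=13, 12+4=16
a = 14: 14+1=15, 14+4=1
Distinct residues collected: {1, 4, 5, 7, 8, 11, 13, 15, 16}
|A + B| = 9 (out of 17 total residues).

A + B = {1, 4, 5, 7, 8, 11, 13, 15, 16}


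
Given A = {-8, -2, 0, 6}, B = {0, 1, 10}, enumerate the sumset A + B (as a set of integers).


A + B = {a + b : a ∈ A, b ∈ B}.
Enumerate all |A|·|B| = 4·3 = 12 pairs (a, b) and collect distinct sums.
a = -8: -8+0=-8, -8+1=-7, -8+10=2
a = -2: -2+0=-2, -2+1=-1, -2+10=8
a = 0: 0+0=0, 0+1=1, 0+10=10
a = 6: 6+0=6, 6+1=7, 6+10=16
Collecting distinct sums: A + B = {-8, -7, -2, -1, 0, 1, 2, 6, 7, 8, 10, 16}
|A + B| = 12

A + B = {-8, -7, -2, -1, 0, 1, 2, 6, 7, 8, 10, 16}


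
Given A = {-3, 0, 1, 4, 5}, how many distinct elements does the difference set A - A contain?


A - A = {a - a' : a, a' ∈ A}; |A| = 5.
Bounds: 2|A|-1 ≤ |A - A| ≤ |A|² - |A| + 1, i.e. 9 ≤ |A - A| ≤ 21.
Note: 0 ∈ A - A always (from a - a). The set is symmetric: if d ∈ A - A then -d ∈ A - A.
Enumerate nonzero differences d = a - a' with a > a' (then include -d):
Positive differences: {1, 3, 4, 5, 7, 8}
Full difference set: {0} ∪ (positive diffs) ∪ (negative diffs).
|A - A| = 1 + 2·6 = 13 (matches direct enumeration: 13).

|A - A| = 13


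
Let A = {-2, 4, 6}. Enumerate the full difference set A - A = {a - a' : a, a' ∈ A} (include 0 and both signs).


A - A = {a - a' : a, a' ∈ A}.
Compute a - a' for each ordered pair (a, a'):
a = -2: -2--2=0, -2-4=-6, -2-6=-8
a = 4: 4--2=6, 4-4=0, 4-6=-2
a = 6: 6--2=8, 6-4=2, 6-6=0
Collecting distinct values (and noting 0 appears from a-a):
A - A = {-8, -6, -2, 0, 2, 6, 8}
|A - A| = 7

A - A = {-8, -6, -2, 0, 2, 6, 8}


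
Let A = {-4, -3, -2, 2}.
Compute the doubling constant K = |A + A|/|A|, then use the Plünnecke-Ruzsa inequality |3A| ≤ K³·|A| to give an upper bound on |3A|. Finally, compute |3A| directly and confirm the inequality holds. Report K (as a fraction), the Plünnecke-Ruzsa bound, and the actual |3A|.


|A| = 4.
Step 1: Compute A + A by enumerating all 16 pairs.
A + A = {-8, -7, -6, -5, -4, -2, -1, 0, 4}, so |A + A| = 9.
Step 2: Doubling constant K = |A + A|/|A| = 9/4 = 9/4 ≈ 2.2500.
Step 3: Plünnecke-Ruzsa gives |3A| ≤ K³·|A| = (2.2500)³ · 4 ≈ 45.5625.
Step 4: Compute 3A = A + A + A directly by enumerating all triples (a,b,c) ∈ A³; |3A| = 15.
Step 5: Check 15 ≤ 45.5625? Yes ✓.

K = 9/4, Plünnecke-Ruzsa bound K³|A| ≈ 45.5625, |3A| = 15, inequality holds.


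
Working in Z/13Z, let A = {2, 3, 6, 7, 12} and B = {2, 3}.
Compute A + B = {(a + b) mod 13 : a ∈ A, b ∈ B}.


Work in Z/13Z: reduce every sum a + b modulo 13.
Enumerate all 10 pairs:
a = 2: 2+2=4, 2+3=5
a = 3: 3+2=5, 3+3=6
a = 6: 6+2=8, 6+3=9
a = 7: 7+2=9, 7+3=10
a = 12: 12+2=1, 12+3=2
Distinct residues collected: {1, 2, 4, 5, 6, 8, 9, 10}
|A + B| = 8 (out of 13 total residues).

A + B = {1, 2, 4, 5, 6, 8, 9, 10}


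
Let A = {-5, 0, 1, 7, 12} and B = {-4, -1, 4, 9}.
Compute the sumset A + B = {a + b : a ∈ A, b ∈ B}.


A + B = {a + b : a ∈ A, b ∈ B}.
Enumerate all |A|·|B| = 5·4 = 20 pairs (a, b) and collect distinct sums.
a = -5: -5+-4=-9, -5+-1=-6, -5+4=-1, -5+9=4
a = 0: 0+-4=-4, 0+-1=-1, 0+4=4, 0+9=9
a = 1: 1+-4=-3, 1+-1=0, 1+4=5, 1+9=10
a = 7: 7+-4=3, 7+-1=6, 7+4=11, 7+9=16
a = 12: 12+-4=8, 12+-1=11, 12+4=16, 12+9=21
Collecting distinct sums: A + B = {-9, -6, -4, -3, -1, 0, 3, 4, 5, 6, 8, 9, 10, 11, 16, 21}
|A + B| = 16

A + B = {-9, -6, -4, -3, -1, 0, 3, 4, 5, 6, 8, 9, 10, 11, 16, 21}


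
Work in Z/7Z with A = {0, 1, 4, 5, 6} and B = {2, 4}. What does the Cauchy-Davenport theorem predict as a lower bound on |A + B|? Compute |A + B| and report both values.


Cauchy-Davenport: |A + B| ≥ min(p, |A| + |B| - 1) for A, B nonempty in Z/pZ.
|A| = 5, |B| = 2, p = 7.
CD lower bound = min(7, 5 + 2 - 1) = min(7, 6) = 6.
Compute A + B mod 7 directly:
a = 0: 0+2=2, 0+4=4
a = 1: 1+2=3, 1+4=5
a = 4: 4+2=6, 4+4=1
a = 5: 5+2=0, 5+4=2
a = 6: 6+2=1, 6+4=3
A + B = {0, 1, 2, 3, 4, 5, 6}, so |A + B| = 7.
Verify: 7 ≥ 6? Yes ✓.

CD lower bound = 6, actual |A + B| = 7.


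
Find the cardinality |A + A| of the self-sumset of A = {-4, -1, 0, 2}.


A + A = {a + a' : a, a' ∈ A}; |A| = 4.
General bounds: 2|A| - 1 ≤ |A + A| ≤ |A|(|A|+1)/2, i.e. 7 ≤ |A + A| ≤ 10.
Lower bound 2|A|-1 is attained iff A is an arithmetic progression.
Enumerate sums a + a' for a ≤ a' (symmetric, so this suffices):
a = -4: -4+-4=-8, -4+-1=-5, -4+0=-4, -4+2=-2
a = -1: -1+-1=-2, -1+0=-1, -1+2=1
a = 0: 0+0=0, 0+2=2
a = 2: 2+2=4
Distinct sums: {-8, -5, -4, -2, -1, 0, 1, 2, 4}
|A + A| = 9

|A + A| = 9


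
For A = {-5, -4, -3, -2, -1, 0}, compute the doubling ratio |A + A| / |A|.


|A| = 6.
Compute A + A by enumerating all 36 pairs.
A + A = {-10, -9, -8, -7, -6, -5, -4, -3, -2, -1, 0}, so |A + A| = 11.
K = |A + A| / |A| = 11/6 (already in lowest terms) ≈ 1.8333.
Reference: AP of size 6 gives K = 11/6 ≈ 1.8333; a fully generic set of size 6 gives K ≈ 3.5000.

|A| = 6, |A + A| = 11, K = 11/6.


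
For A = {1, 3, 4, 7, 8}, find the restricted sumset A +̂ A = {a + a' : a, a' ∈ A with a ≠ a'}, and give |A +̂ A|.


Restricted sumset: A +̂ A = {a + a' : a ∈ A, a' ∈ A, a ≠ a'}.
Equivalently, take A + A and drop any sum 2a that is achievable ONLY as a + a for a ∈ A (i.e. sums representable only with equal summands).
Enumerate pairs (a, a') with a < a' (symmetric, so each unordered pair gives one sum; this covers all a ≠ a'):
  1 + 3 = 4
  1 + 4 = 5
  1 + 7 = 8
  1 + 8 = 9
  3 + 4 = 7
  3 + 7 = 10
  3 + 8 = 11
  4 + 7 = 11
  4 + 8 = 12
  7 + 8 = 15
Collected distinct sums: {4, 5, 7, 8, 9, 10, 11, 12, 15}
|A +̂ A| = 9
(Reference bound: |A +̂ A| ≥ 2|A| - 3 for |A| ≥ 2, with |A| = 5 giving ≥ 7.)

|A +̂ A| = 9


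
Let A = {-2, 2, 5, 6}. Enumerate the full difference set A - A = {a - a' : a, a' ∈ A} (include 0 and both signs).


A - A = {a - a' : a, a' ∈ A}.
Compute a - a' for each ordered pair (a, a'):
a = -2: -2--2=0, -2-2=-4, -2-5=-7, -2-6=-8
a = 2: 2--2=4, 2-2=0, 2-5=-3, 2-6=-4
a = 5: 5--2=7, 5-2=3, 5-5=0, 5-6=-1
a = 6: 6--2=8, 6-2=4, 6-5=1, 6-6=0
Collecting distinct values (and noting 0 appears from a-a):
A - A = {-8, -7, -4, -3, -1, 0, 1, 3, 4, 7, 8}
|A - A| = 11

A - A = {-8, -7, -4, -3, -1, 0, 1, 3, 4, 7, 8}


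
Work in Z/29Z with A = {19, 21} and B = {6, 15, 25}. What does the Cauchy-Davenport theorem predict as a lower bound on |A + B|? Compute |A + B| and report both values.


Cauchy-Davenport: |A + B| ≥ min(p, |A| + |B| - 1) for A, B nonempty in Z/pZ.
|A| = 2, |B| = 3, p = 29.
CD lower bound = min(29, 2 + 3 - 1) = min(29, 4) = 4.
Compute A + B mod 29 directly:
a = 19: 19+6=25, 19+15=5, 19+25=15
a = 21: 21+6=27, 21+15=7, 21+25=17
A + B = {5, 7, 15, 17, 25, 27}, so |A + B| = 6.
Verify: 6 ≥ 4? Yes ✓.

CD lower bound = 4, actual |A + B| = 6.


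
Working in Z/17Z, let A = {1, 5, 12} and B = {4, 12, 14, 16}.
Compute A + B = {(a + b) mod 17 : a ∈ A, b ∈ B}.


Work in Z/17Z: reduce every sum a + b modulo 17.
Enumerate all 12 pairs:
a = 1: 1+4=5, 1+12=13, 1+14=15, 1+16=0
a = 5: 5+4=9, 5+12=0, 5+14=2, 5+16=4
a = 12: 12+4=16, 12+12=7, 12+14=9, 12+16=11
Distinct residues collected: {0, 2, 4, 5, 7, 9, 11, 13, 15, 16}
|A + B| = 10 (out of 17 total residues).

A + B = {0, 2, 4, 5, 7, 9, 11, 13, 15, 16}


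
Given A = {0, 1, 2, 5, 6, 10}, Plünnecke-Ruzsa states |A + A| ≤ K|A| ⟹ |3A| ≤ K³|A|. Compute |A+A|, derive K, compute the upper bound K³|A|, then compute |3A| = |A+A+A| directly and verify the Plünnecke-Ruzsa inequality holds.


|A| = 6.
Step 1: Compute A + A by enumerating all 36 pairs.
A + A = {0, 1, 2, 3, 4, 5, 6, 7, 8, 10, 11, 12, 15, 16, 20}, so |A + A| = 15.
Step 2: Doubling constant K = |A + A|/|A| = 15/6 = 15/6 ≈ 2.5000.
Step 3: Plünnecke-Ruzsa gives |3A| ≤ K³·|A| = (2.5000)³ · 6 ≈ 93.7500.
Step 4: Compute 3A = A + A + A directly by enumerating all triples (a,b,c) ∈ A³; |3A| = 25.
Step 5: Check 25 ≤ 93.7500? Yes ✓.

K = 15/6, Plünnecke-Ruzsa bound K³|A| ≈ 93.7500, |3A| = 25, inequality holds.


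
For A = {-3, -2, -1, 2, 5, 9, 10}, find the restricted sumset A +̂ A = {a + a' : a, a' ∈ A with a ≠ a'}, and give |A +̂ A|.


Restricted sumset: A +̂ A = {a + a' : a ∈ A, a' ∈ A, a ≠ a'}.
Equivalently, take A + A and drop any sum 2a that is achievable ONLY as a + a for a ∈ A (i.e. sums representable only with equal summands).
Enumerate pairs (a, a') with a < a' (symmetric, so each unordered pair gives one sum; this covers all a ≠ a'):
  -3 + -2 = -5
  -3 + -1 = -4
  -3 + 2 = -1
  -3 + 5 = 2
  -3 + 9 = 6
  -3 + 10 = 7
  -2 + -1 = -3
  -2 + 2 = 0
  -2 + 5 = 3
  -2 + 9 = 7
  -2 + 10 = 8
  -1 + 2 = 1
  -1 + 5 = 4
  -1 + 9 = 8
  -1 + 10 = 9
  2 + 5 = 7
  2 + 9 = 11
  2 + 10 = 12
  5 + 9 = 14
  5 + 10 = 15
  9 + 10 = 19
Collected distinct sums: {-5, -4, -3, -1, 0, 1, 2, 3, 4, 6, 7, 8, 9, 11, 12, 14, 15, 19}
|A +̂ A| = 18
(Reference bound: |A +̂ A| ≥ 2|A| - 3 for |A| ≥ 2, with |A| = 7 giving ≥ 11.)

|A +̂ A| = 18


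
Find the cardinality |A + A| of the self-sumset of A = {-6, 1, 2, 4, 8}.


A + A = {a + a' : a, a' ∈ A}; |A| = 5.
General bounds: 2|A| - 1 ≤ |A + A| ≤ |A|(|A|+1)/2, i.e. 9 ≤ |A + A| ≤ 15.
Lower bound 2|A|-1 is attained iff A is an arithmetic progression.
Enumerate sums a + a' for a ≤ a' (symmetric, so this suffices):
a = -6: -6+-6=-12, -6+1=-5, -6+2=-4, -6+4=-2, -6+8=2
a = 1: 1+1=2, 1+2=3, 1+4=5, 1+8=9
a = 2: 2+2=4, 2+4=6, 2+8=10
a = 4: 4+4=8, 4+8=12
a = 8: 8+8=16
Distinct sums: {-12, -5, -4, -2, 2, 3, 4, 5, 6, 8, 9, 10, 12, 16}
|A + A| = 14

|A + A| = 14


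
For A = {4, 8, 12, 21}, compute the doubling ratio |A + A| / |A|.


|A| = 4.
Compute A + A by enumerating all 16 pairs.
A + A = {8, 12, 16, 20, 24, 25, 29, 33, 42}, so |A + A| = 9.
K = |A + A| / |A| = 9/4 (already in lowest terms) ≈ 2.2500.
Reference: AP of size 4 gives K = 7/4 ≈ 1.7500; a fully generic set of size 4 gives K ≈ 2.5000.

|A| = 4, |A + A| = 9, K = 9/4.


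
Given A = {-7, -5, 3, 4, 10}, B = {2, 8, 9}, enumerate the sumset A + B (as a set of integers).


A + B = {a + b : a ∈ A, b ∈ B}.
Enumerate all |A|·|B| = 5·3 = 15 pairs (a, b) and collect distinct sums.
a = -7: -7+2=-5, -7+8=1, -7+9=2
a = -5: -5+2=-3, -5+8=3, -5+9=4
a = 3: 3+2=5, 3+8=11, 3+9=12
a = 4: 4+2=6, 4+8=12, 4+9=13
a = 10: 10+2=12, 10+8=18, 10+9=19
Collecting distinct sums: A + B = {-5, -3, 1, 2, 3, 4, 5, 6, 11, 12, 13, 18, 19}
|A + B| = 13

A + B = {-5, -3, 1, 2, 3, 4, 5, 6, 11, 12, 13, 18, 19}


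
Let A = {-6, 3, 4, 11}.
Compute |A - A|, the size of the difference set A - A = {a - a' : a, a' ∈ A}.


A - A = {a - a' : a, a' ∈ A}; |A| = 4.
Bounds: 2|A|-1 ≤ |A - A| ≤ |A|² - |A| + 1, i.e. 7 ≤ |A - A| ≤ 13.
Note: 0 ∈ A - A always (from a - a). The set is symmetric: if d ∈ A - A then -d ∈ A - A.
Enumerate nonzero differences d = a - a' with a > a' (then include -d):
Positive differences: {1, 7, 8, 9, 10, 17}
Full difference set: {0} ∪ (positive diffs) ∪ (negative diffs).
|A - A| = 1 + 2·6 = 13 (matches direct enumeration: 13).

|A - A| = 13


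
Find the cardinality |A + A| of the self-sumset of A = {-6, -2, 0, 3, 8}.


A + A = {a + a' : a, a' ∈ A}; |A| = 5.
General bounds: 2|A| - 1 ≤ |A + A| ≤ |A|(|A|+1)/2, i.e. 9 ≤ |A + A| ≤ 15.
Lower bound 2|A|-1 is attained iff A is an arithmetic progression.
Enumerate sums a + a' for a ≤ a' (symmetric, so this suffices):
a = -6: -6+-6=-12, -6+-2=-8, -6+0=-6, -6+3=-3, -6+8=2
a = -2: -2+-2=-4, -2+0=-2, -2+3=1, -2+8=6
a = 0: 0+0=0, 0+3=3, 0+8=8
a = 3: 3+3=6, 3+8=11
a = 8: 8+8=16
Distinct sums: {-12, -8, -6, -4, -3, -2, 0, 1, 2, 3, 6, 8, 11, 16}
|A + A| = 14

|A + A| = 14


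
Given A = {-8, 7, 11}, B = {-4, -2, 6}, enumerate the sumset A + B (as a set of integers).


A + B = {a + b : a ∈ A, b ∈ B}.
Enumerate all |A|·|B| = 3·3 = 9 pairs (a, b) and collect distinct sums.
a = -8: -8+-4=-12, -8+-2=-10, -8+6=-2
a = 7: 7+-4=3, 7+-2=5, 7+6=13
a = 11: 11+-4=7, 11+-2=9, 11+6=17
Collecting distinct sums: A + B = {-12, -10, -2, 3, 5, 7, 9, 13, 17}
|A + B| = 9

A + B = {-12, -10, -2, 3, 5, 7, 9, 13, 17}


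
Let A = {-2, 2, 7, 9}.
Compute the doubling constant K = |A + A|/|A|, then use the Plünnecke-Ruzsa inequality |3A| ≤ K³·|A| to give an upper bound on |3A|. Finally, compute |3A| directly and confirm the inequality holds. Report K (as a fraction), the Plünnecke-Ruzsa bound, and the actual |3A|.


|A| = 4.
Step 1: Compute A + A by enumerating all 16 pairs.
A + A = {-4, 0, 4, 5, 7, 9, 11, 14, 16, 18}, so |A + A| = 10.
Step 2: Doubling constant K = |A + A|/|A| = 10/4 = 10/4 ≈ 2.5000.
Step 3: Plünnecke-Ruzsa gives |3A| ≤ K³·|A| = (2.5000)³ · 4 ≈ 62.5000.
Step 4: Compute 3A = A + A + A directly by enumerating all triples (a,b,c) ∈ A³; |3A| = 19.
Step 5: Check 19 ≤ 62.5000? Yes ✓.

K = 10/4, Plünnecke-Ruzsa bound K³|A| ≈ 62.5000, |3A| = 19, inequality holds.


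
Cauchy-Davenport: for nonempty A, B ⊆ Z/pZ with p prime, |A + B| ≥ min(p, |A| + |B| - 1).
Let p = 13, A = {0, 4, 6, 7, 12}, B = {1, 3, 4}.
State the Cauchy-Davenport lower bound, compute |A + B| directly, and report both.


Cauchy-Davenport: |A + B| ≥ min(p, |A| + |B| - 1) for A, B nonempty in Z/pZ.
|A| = 5, |B| = 3, p = 13.
CD lower bound = min(13, 5 + 3 - 1) = min(13, 7) = 7.
Compute A + B mod 13 directly:
a = 0: 0+1=1, 0+3=3, 0+4=4
a = 4: 4+1=5, 4+3=7, 4+4=8
a = 6: 6+1=7, 6+3=9, 6+4=10
a = 7: 7+1=8, 7+3=10, 7+4=11
a = 12: 12+1=0, 12+3=2, 12+4=3
A + B = {0, 1, 2, 3, 4, 5, 7, 8, 9, 10, 11}, so |A + B| = 11.
Verify: 11 ≥ 7? Yes ✓.

CD lower bound = 7, actual |A + B| = 11.


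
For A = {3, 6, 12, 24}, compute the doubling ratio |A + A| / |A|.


|A| = 4.
Compute A + A by enumerating all 16 pairs.
A + A = {6, 9, 12, 15, 18, 24, 27, 30, 36, 48}, so |A + A| = 10.
K = |A + A| / |A| = 10/4 = 5/2 ≈ 2.5000.
Reference: AP of size 4 gives K = 7/4 ≈ 1.7500; a fully generic set of size 4 gives K ≈ 2.5000.

|A| = 4, |A + A| = 10, K = 10/4 = 5/2.


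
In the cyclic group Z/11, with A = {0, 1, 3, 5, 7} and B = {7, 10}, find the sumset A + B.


Work in Z/11Z: reduce every sum a + b modulo 11.
Enumerate all 10 pairs:
a = 0: 0+7=7, 0+10=10
a = 1: 1+7=8, 1+10=0
a = 3: 3+7=10, 3+10=2
a = 5: 5+7=1, 5+10=4
a = 7: 7+7=3, 7+10=6
Distinct residues collected: {0, 1, 2, 3, 4, 6, 7, 8, 10}
|A + B| = 9 (out of 11 total residues).

A + B = {0, 1, 2, 3, 4, 6, 7, 8, 10}


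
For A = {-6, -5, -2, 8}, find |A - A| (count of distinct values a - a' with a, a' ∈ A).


A - A = {a - a' : a, a' ∈ A}; |A| = 4.
Bounds: 2|A|-1 ≤ |A - A| ≤ |A|² - |A| + 1, i.e. 7 ≤ |A - A| ≤ 13.
Note: 0 ∈ A - A always (from a - a). The set is symmetric: if d ∈ A - A then -d ∈ A - A.
Enumerate nonzero differences d = a - a' with a > a' (then include -d):
Positive differences: {1, 3, 4, 10, 13, 14}
Full difference set: {0} ∪ (positive diffs) ∪ (negative diffs).
|A - A| = 1 + 2·6 = 13 (matches direct enumeration: 13).

|A - A| = 13


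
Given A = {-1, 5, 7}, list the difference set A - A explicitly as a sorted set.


A - A = {a - a' : a, a' ∈ A}.
Compute a - a' for each ordered pair (a, a'):
a = -1: -1--1=0, -1-5=-6, -1-7=-8
a = 5: 5--1=6, 5-5=0, 5-7=-2
a = 7: 7--1=8, 7-5=2, 7-7=0
Collecting distinct values (and noting 0 appears from a-a):
A - A = {-8, -6, -2, 0, 2, 6, 8}
|A - A| = 7

A - A = {-8, -6, -2, 0, 2, 6, 8}


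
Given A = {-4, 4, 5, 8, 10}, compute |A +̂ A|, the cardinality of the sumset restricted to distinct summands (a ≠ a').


Restricted sumset: A +̂ A = {a + a' : a ∈ A, a' ∈ A, a ≠ a'}.
Equivalently, take A + A and drop any sum 2a that is achievable ONLY as a + a for a ∈ A (i.e. sums representable only with equal summands).
Enumerate pairs (a, a') with a < a' (symmetric, so each unordered pair gives one sum; this covers all a ≠ a'):
  -4 + 4 = 0
  -4 + 5 = 1
  -4 + 8 = 4
  -4 + 10 = 6
  4 + 5 = 9
  4 + 8 = 12
  4 + 10 = 14
  5 + 8 = 13
  5 + 10 = 15
  8 + 10 = 18
Collected distinct sums: {0, 1, 4, 6, 9, 12, 13, 14, 15, 18}
|A +̂ A| = 10
(Reference bound: |A +̂ A| ≥ 2|A| - 3 for |A| ≥ 2, with |A| = 5 giving ≥ 7.)

|A +̂ A| = 10
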